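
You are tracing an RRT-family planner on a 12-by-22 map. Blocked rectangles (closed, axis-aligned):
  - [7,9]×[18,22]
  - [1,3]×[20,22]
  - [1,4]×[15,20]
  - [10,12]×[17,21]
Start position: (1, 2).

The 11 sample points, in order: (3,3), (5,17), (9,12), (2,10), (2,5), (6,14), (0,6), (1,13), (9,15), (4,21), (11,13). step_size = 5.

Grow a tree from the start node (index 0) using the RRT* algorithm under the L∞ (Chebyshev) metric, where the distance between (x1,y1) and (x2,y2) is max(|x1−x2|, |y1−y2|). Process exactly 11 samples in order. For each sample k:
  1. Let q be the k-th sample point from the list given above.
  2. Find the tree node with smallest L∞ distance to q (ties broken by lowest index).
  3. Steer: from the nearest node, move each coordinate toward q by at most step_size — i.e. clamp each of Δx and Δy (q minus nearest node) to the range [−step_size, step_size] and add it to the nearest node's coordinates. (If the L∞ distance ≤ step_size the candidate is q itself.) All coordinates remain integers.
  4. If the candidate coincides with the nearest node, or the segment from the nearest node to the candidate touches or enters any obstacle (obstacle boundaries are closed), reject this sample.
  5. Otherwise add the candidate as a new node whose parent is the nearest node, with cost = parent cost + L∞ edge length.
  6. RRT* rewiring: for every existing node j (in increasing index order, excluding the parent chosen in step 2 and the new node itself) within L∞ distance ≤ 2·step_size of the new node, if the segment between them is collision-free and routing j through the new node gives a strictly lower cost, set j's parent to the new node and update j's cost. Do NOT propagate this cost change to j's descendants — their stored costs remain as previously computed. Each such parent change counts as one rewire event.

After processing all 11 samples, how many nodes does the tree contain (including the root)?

Node count: 11

1. q=(3,3) nearest=0 d=2 new=(3,3) → add node 1 parent=0 cost=2
2. q=(5,17) nearest=1 d=14 new=(5,8) → add node 2 parent=1 cost=7
3. q=(9,12) nearest=2 d=4 new=(9,12) → add node 3 parent=2 cost=11
4. q=(2,10) nearest=2 d=3 new=(2,10) → add node 4 parent=2 cost=10
5. q=(2,5) nearest=1 d=2 new=(2,5) → add node 5 parent=1 cost=4; rewire 4→5 (9<10)
6. q=(6,14) nearest=3 d=3 new=(6,14) → add node 6 parent=3 cost=14
7. q=(0,6) nearest=5 d=2 new=(0,6) → add node 7 parent=5 cost=6
8. q=(1,13) nearest=4 d=3 new=(1,13) → add node 8 parent=4 cost=12
9. q=(9,15) nearest=3 d=3 new=(9,15) → add node 9 parent=3 cost=14
10. q=(4,21) nearest=9 d=6 new=(4,20) → blocked by [1,4]×[15,20], reject
11. q=(11,13) nearest=3 d=2 new=(11,13) → add node 10 parent=3 cost=13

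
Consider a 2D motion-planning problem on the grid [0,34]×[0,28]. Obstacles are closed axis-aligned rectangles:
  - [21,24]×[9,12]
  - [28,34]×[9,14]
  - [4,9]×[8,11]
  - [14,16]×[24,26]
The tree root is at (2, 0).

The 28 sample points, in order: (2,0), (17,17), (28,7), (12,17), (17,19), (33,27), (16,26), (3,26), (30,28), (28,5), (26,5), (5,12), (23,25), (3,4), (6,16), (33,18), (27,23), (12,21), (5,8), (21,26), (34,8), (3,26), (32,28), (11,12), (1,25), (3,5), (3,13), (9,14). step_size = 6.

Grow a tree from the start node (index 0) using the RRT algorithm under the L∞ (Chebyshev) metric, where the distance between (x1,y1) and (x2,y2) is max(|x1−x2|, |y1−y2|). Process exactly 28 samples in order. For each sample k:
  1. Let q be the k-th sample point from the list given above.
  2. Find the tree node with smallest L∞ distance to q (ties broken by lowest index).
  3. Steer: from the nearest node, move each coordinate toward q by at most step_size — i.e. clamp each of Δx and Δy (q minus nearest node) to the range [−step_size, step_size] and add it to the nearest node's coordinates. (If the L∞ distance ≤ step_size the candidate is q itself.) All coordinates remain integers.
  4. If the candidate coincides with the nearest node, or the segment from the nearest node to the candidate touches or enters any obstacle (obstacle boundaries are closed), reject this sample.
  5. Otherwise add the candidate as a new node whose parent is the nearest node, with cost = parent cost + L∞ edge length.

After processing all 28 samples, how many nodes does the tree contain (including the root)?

Node count: 24

1. q=(2,0) nearest=0 d=0 → coincident, reject
2. q=(17,17) nearest=0 d=17 new=(8,6) → add node 1 parent=0 cost=6
3. q=(28,7) nearest=1 d=20 new=(14,7) → add node 2 parent=1 cost=12
4. q=(12,17) nearest=2 d=10 new=(12,13) → add node 3 parent=2 cost=18
5. q=(17,19) nearest=3 d=6 new=(17,19) → add node 4 parent=3 cost=24
6. q=(33,27) nearest=4 d=16 new=(23,25) → add node 5 parent=4 cost=30
7. q=(16,26) nearest=4 d=7 new=(16,25) → blocked by [14,16]×[24,26], reject
8. q=(3,26) nearest=3 d=13 new=(6,19) → add node 6 parent=3 cost=24
9. q=(30,28) nearest=5 d=7 new=(29,28) → add node 7 parent=5 cost=36
10. q=(28,5) nearest=2 d=14 new=(20,5) → add node 8 parent=2 cost=18
11. q=(26,5) nearest=8 d=6 new=(26,5) → add node 9 parent=8 cost=24
12. q=(5,12) nearest=1 d=6 new=(5,12) → blocked by [4,9]×[8,11], reject
13. q=(23,25) nearest=5 d=0 → coincident, reject
14. q=(3,4) nearest=0 d=4 new=(3,4) → add node 10 parent=0 cost=4
15. q=(6,16) nearest=6 d=3 new=(6,16) → add node 11 parent=6 cost=27
16. q=(33,18) nearest=5 d=10 new=(29,19) → add node 12 parent=5 cost=36
17. q=(27,23) nearest=5 d=4 new=(27,23) → add node 13 parent=5 cost=34
18. q=(12,21) nearest=4 d=5 new=(12,21) → add node 14 parent=4 cost=29
19. q=(5,8) nearest=1 d=3 new=(5,8) → blocked by [4,9]×[8,11], reject
20. q=(21,26) nearest=5 d=2 new=(21,26) → add node 15 parent=5 cost=32
21. q=(34,8) nearest=9 d=8 new=(32,8) → add node 16 parent=9 cost=30
22. q=(3,26) nearest=6 d=7 new=(3,25) → add node 17 parent=6 cost=30
23. q=(32,28) nearest=7 d=3 new=(32,28) → add node 18 parent=7 cost=39
24. q=(11,12) nearest=3 d=1 new=(11,12) → add node 19 parent=3 cost=19
25. q=(1,25) nearest=17 d=2 new=(1,25) → add node 20 parent=17 cost=32
26. q=(3,5) nearest=10 d=1 new=(3,5) → add node 21 parent=10 cost=5
27. q=(3,13) nearest=11 d=3 new=(3,13) → add node 22 parent=11 cost=30
28. q=(9,14) nearest=19 d=2 new=(9,14) → add node 23 parent=19 cost=21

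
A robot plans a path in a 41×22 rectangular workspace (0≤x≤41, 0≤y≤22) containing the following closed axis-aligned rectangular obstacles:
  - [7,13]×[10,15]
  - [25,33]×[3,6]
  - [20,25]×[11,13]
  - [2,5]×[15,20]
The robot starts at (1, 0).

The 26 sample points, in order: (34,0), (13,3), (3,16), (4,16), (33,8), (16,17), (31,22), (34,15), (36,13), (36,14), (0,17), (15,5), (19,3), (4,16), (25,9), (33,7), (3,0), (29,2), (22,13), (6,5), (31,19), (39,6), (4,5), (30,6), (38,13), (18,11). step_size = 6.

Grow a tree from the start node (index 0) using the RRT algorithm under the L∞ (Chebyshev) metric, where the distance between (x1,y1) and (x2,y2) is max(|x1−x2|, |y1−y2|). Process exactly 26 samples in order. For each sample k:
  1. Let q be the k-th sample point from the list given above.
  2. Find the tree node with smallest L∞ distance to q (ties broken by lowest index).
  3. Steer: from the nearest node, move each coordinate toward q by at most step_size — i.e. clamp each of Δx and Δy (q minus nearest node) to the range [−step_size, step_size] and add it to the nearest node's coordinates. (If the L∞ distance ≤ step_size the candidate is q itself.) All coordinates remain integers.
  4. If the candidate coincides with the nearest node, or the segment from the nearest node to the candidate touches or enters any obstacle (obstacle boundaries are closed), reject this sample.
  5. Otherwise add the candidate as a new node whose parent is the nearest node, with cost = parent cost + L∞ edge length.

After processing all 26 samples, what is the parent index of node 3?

1. q=(34,0) nearest=0 d=33 new=(7,0) → add node 1 parent=0 cost=6
2. q=(13,3) nearest=1 d=6 new=(13,3) → add node 2 parent=1 cost=12
3. q=(3,16) nearest=2 d=13 new=(7,9) → add node 3 parent=2 cost=18
4. q=(4,16) nearest=3 d=7 new=(4,15) → blocked by [2,5]×[15,20], reject
5. q=(33,8) nearest=2 d=20 new=(19,8) → add node 4 parent=2 cost=18
6. q=(16,17) nearest=3 d=9 new=(13,15) → blocked by [7,13]×[10,15], reject
7. q=(31,22) nearest=4 d=14 new=(25,14) → blocked by [20,25]×[11,13], reject
8. q=(34,15) nearest=4 d=15 new=(25,14) → blocked by [20,25]×[11,13], reject
9. q=(36,13) nearest=4 d=17 new=(25,13) → blocked by [20,25]×[11,13], reject
10. q=(36,14) nearest=4 d=17 new=(25,14) → blocked by [20,25]×[11,13], reject
11. q=(0,17) nearest=3 d=8 new=(1,15) → add node 5 parent=3 cost=24
12. q=(15,5) nearest=2 d=2 new=(15,5) → add node 6 parent=2 cost=14
13. q=(19,3) nearest=6 d=4 new=(19,3) → add node 7 parent=6 cost=18
14. q=(4,16) nearest=5 d=3 new=(4,16) → blocked by [2,5]×[15,20], reject
15. q=(25,9) nearest=4 d=6 new=(25,9) → add node 8 parent=4 cost=24
16. q=(33,7) nearest=8 d=8 new=(31,7) → add node 9 parent=8 cost=30
17. q=(3,0) nearest=0 d=2 new=(3,0) → add node 10 parent=0 cost=2
18. q=(29,2) nearest=9 d=5 new=(29,2) → blocked by [25,33]×[3,6], reject
19. q=(22,13) nearest=8 d=4 new=(22,13) → blocked by [20,25]×[11,13], reject
20. q=(6,5) nearest=3 d=4 new=(6,5) → add node 11 parent=3 cost=22
21. q=(31,19) nearest=8 d=10 new=(31,15) → add node 12 parent=8 cost=30
22. q=(39,6) nearest=9 d=8 new=(37,6) → add node 13 parent=9 cost=36
23. q=(4,5) nearest=11 d=2 new=(4,5) → add node 14 parent=11 cost=24
24. q=(30,6) nearest=9 d=1 new=(30,6) → blocked by [25,33]×[3,6], reject
25. q=(38,13) nearest=9 d=7 new=(37,13) → add node 15 parent=9 cost=36
26. q=(18,11) nearest=4 d=3 new=(18,11) → add node 16 parent=4 cost=21

Parent of node 3: 2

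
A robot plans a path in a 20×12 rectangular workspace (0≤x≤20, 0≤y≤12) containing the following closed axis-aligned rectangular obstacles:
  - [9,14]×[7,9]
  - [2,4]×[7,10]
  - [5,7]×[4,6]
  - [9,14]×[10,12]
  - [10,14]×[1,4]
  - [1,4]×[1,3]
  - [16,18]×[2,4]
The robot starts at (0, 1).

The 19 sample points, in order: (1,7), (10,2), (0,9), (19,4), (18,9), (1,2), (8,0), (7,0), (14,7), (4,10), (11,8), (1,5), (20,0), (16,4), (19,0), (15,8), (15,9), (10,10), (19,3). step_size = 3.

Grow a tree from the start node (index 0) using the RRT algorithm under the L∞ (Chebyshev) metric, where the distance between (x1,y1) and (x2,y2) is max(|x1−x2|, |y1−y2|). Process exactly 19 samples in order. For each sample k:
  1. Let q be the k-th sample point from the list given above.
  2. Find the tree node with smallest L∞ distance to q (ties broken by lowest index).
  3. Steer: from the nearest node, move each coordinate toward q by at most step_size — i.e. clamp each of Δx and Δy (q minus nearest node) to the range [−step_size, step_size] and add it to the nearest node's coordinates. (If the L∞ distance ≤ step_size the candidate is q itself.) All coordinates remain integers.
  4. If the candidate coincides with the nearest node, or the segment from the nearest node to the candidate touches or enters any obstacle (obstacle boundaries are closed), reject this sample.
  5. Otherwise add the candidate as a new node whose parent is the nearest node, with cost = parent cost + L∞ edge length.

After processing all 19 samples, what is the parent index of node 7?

Parent of node 7: 4

1. q=(1,7) nearest=0 d=6 new=(1,4) → add node 1 parent=0 cost=3
2. q=(10,2) nearest=1 d=9 new=(4,2) → blocked by [1,4]×[1,3], reject
3. q=(0,9) nearest=1 d=5 new=(0,7) → add node 2 parent=1 cost=6
4. q=(19,4) nearest=1 d=18 new=(4,4) → add node 3 parent=1 cost=6
5. q=(18,9) nearest=3 d=14 new=(7,7) → blocked by [5,7]×[4,6], reject
6. q=(1,2) nearest=0 d=1 new=(1,2) → blocked by [1,4]×[1,3], reject
7. q=(8,0) nearest=3 d=4 new=(7,1) → add node 4 parent=3 cost=9
8. q=(7,0) nearest=4 d=1 new=(7,0) → add node 5 parent=4 cost=10
9. q=(14,7) nearest=4 d=7 new=(10,4) → blocked by [10,14]×[1,4], reject
10. q=(4,10) nearest=2 d=4 new=(3,10) → blocked by [2,4]×[7,10], reject
11. q=(11,8) nearest=3 d=7 new=(7,7) → blocked by [5,7]×[4,6], reject
12. q=(1,5) nearest=1 d=1 new=(1,5) → add node 6 parent=1 cost=4
13. q=(20,0) nearest=4 d=13 new=(10,0) → add node 7 parent=4 cost=12
14. q=(16,4) nearest=7 d=6 new=(13,3) → blocked by [10,14]×[1,4], reject
15. q=(19,0) nearest=7 d=9 new=(13,0) → add node 8 parent=7 cost=15
16. q=(15,8) nearest=4 d=8 new=(10,4) → blocked by [10,14]×[1,4], reject
17. q=(15,9) nearest=4 d=8 new=(10,4) → blocked by [10,14]×[1,4], reject
18. q=(10,10) nearest=3 d=6 new=(7,7) → blocked by [5,7]×[4,6], reject
19. q=(19,3) nearest=8 d=6 new=(16,3) → blocked by [10,14]×[1,4], reject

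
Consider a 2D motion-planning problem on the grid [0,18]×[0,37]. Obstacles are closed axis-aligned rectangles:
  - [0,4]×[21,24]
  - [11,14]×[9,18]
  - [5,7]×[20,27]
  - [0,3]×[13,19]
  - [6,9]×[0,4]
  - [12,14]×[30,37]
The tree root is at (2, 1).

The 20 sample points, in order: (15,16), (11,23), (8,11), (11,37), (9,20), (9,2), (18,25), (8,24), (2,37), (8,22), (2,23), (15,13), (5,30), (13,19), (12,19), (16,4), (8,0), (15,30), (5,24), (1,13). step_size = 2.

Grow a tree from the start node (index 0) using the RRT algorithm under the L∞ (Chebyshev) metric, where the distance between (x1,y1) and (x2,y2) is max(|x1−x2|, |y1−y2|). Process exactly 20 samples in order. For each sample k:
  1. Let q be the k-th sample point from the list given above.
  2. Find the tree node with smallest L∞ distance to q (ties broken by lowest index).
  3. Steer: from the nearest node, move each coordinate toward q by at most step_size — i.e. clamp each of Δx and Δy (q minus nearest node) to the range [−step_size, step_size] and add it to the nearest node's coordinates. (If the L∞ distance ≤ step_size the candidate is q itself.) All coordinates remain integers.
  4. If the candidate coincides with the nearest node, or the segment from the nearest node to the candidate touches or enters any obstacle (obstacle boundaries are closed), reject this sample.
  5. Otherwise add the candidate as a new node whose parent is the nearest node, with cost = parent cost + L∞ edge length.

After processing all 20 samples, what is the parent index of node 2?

1. q=(15,16) nearest=0 d=15 new=(4,3) → add node 1 parent=0 cost=2
2. q=(11,23) nearest=1 d=20 new=(6,5) → add node 2 parent=1 cost=4
3. q=(8,11) nearest=2 d=6 new=(8,7) → add node 3 parent=2 cost=6
4. q=(11,37) nearest=3 d=30 new=(10,9) → add node 4 parent=3 cost=8
5. q=(9,20) nearest=4 d=11 new=(9,11) → add node 5 parent=4 cost=10
6. q=(9,2) nearest=2 d=3 new=(8,3) → blocked by [6,9]×[0,4], reject
7. q=(18,25) nearest=5 d=14 new=(11,13) → blocked by [11,14]×[9,18], reject
8. q=(8,24) nearest=5 d=13 new=(8,13) → add node 6 parent=5 cost=12
9. q=(2,37) nearest=6 d=24 new=(6,15) → add node 7 parent=6 cost=14
10. q=(8,22) nearest=7 d=7 new=(8,17) → add node 8 parent=7 cost=16
11. q=(2,23) nearest=8 d=6 new=(6,19) → add node 9 parent=8 cost=18
12. q=(15,13) nearest=4 d=5 new=(12,11) → blocked by [11,14]×[9,18], reject
13. q=(5,30) nearest=9 d=11 new=(5,21) → blocked by [5,7]×[20,27], reject
14. q=(13,19) nearest=8 d=5 new=(10,19) → add node 10 parent=8 cost=18
15. q=(12,19) nearest=10 d=2 new=(12,19) → add node 11 parent=10 cost=20
16. q=(16,4) nearest=4 d=6 new=(12,7) → add node 12 parent=4 cost=10
17. q=(8,0) nearest=1 d=4 new=(6,1) → blocked by [6,9]×[0,4], reject
18. q=(15,30) nearest=9 d=11 new=(8,21) → blocked by [5,7]×[20,27], reject
19. q=(5,24) nearest=9 d=5 new=(5,21) → blocked by [5,7]×[20,27], reject
20. q=(1,13) nearest=7 d=5 new=(4,13) → add node 13 parent=7 cost=16

Parent of node 2: 1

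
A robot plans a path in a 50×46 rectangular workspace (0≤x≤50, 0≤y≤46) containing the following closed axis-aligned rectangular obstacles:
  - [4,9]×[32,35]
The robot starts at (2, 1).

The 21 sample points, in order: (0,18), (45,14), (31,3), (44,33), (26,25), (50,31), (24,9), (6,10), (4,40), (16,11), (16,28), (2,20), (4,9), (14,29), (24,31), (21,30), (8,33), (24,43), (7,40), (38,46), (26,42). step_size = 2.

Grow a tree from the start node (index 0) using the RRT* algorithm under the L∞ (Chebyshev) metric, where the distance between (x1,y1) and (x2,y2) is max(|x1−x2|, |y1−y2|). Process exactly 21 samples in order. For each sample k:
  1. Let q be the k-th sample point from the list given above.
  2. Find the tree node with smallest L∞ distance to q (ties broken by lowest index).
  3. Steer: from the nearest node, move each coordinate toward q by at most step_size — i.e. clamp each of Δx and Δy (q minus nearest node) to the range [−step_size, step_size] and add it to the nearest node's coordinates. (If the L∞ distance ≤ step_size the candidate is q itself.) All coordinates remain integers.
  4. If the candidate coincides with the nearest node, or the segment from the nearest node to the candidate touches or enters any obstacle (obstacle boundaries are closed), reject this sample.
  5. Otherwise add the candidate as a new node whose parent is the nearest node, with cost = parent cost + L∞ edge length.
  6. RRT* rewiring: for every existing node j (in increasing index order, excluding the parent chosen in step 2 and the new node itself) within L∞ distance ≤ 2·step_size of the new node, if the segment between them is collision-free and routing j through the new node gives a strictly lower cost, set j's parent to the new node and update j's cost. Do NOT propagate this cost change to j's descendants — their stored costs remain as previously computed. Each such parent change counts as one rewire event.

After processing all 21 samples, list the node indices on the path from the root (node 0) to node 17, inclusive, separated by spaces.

Path: 0 2 3 4 5 6 9 11 14 15 16 17

1. q=(0,18) nearest=0 d=17 new=(0,3) → add node 1 parent=0 cost=2
2. q=(45,14) nearest=0 d=43 new=(4,3) → add node 2 parent=0 cost=2
3. q=(31,3) nearest=2 d=27 new=(6,3) → add node 3 parent=2 cost=4
4. q=(44,33) nearest=3 d=38 new=(8,5) → add node 4 parent=3 cost=6
5. q=(26,25) nearest=4 d=20 new=(10,7) → add node 5 parent=4 cost=8
6. q=(50,31) nearest=5 d=40 new=(12,9) → add node 6 parent=5 cost=10
7. q=(24,9) nearest=6 d=12 new=(14,9) → add node 7 parent=6 cost=12
8. q=(6,10) nearest=5 d=4 new=(8,9) → add node 8 parent=5 cost=10
9. q=(4,40) nearest=6 d=31 new=(10,11) → add node 9 parent=6 cost=12
10. q=(16,11) nearest=7 d=2 new=(16,11) → add node 10 parent=7 cost=14
11. q=(16,28) nearest=9 d=17 new=(12,13) → add node 11 parent=9 cost=14
12. q=(2,20) nearest=9 d=9 new=(8,13) → add node 12 parent=9 cost=14
13. q=(4,9) nearest=4 d=4 new=(6,7) → add node 13 parent=4 cost=8
14. q=(14,29) nearest=11 d=16 new=(14,15) → add node 14 parent=11 cost=16
15. q=(24,31) nearest=14 d=16 new=(16,17) → add node 15 parent=14 cost=18
16. q=(21,30) nearest=15 d=13 new=(18,19) → add node 16 parent=15 cost=20
17. q=(8,33) nearest=16 d=14 new=(16,21) → add node 17 parent=16 cost=22
18. q=(24,43) nearest=17 d=22 new=(18,23) → add node 18 parent=17 cost=24
19. q=(7,40) nearest=18 d=17 new=(16,25) → add node 19 parent=18 cost=26
20. q=(38,46) nearest=19 d=22 new=(18,27) → add node 20 parent=19 cost=28
21. q=(26,42) nearest=20 d=15 new=(20,29) → add node 21 parent=20 cost=30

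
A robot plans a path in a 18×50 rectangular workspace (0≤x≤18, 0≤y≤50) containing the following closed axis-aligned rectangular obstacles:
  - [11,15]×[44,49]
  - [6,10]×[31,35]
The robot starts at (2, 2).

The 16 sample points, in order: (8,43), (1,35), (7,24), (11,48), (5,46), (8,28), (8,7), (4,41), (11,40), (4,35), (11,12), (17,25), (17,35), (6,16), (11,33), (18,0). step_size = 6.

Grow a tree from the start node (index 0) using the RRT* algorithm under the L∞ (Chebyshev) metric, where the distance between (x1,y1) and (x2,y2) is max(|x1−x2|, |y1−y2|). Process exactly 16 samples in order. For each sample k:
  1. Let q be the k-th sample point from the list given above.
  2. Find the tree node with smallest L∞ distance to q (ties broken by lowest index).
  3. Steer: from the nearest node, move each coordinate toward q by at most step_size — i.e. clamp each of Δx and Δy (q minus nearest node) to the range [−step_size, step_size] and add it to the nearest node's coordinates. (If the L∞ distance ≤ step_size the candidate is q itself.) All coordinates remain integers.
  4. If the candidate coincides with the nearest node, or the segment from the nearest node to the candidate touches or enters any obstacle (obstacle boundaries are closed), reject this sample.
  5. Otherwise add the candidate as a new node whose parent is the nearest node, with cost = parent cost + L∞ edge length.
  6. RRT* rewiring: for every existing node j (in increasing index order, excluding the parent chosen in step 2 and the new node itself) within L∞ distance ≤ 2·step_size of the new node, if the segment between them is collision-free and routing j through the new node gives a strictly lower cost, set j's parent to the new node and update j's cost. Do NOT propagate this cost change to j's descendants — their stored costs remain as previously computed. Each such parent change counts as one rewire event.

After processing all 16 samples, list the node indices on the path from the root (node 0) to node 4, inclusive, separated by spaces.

Path: 0 1 2 3 4

1. q=(8,43) nearest=0 d=41 new=(8,8) → add node 1 parent=0 cost=6
2. q=(1,35) nearest=1 d=27 new=(2,14) → add node 2 parent=1 cost=12
3. q=(7,24) nearest=2 d=10 new=(7,20) → add node 3 parent=2 cost=18
4. q=(11,48) nearest=3 d=28 new=(11,26) → add node 4 parent=3 cost=24
5. q=(5,46) nearest=4 d=20 new=(5,32) → blocked by [6,10]×[31,35], reject
6. q=(8,28) nearest=4 d=3 new=(8,28) → add node 5 parent=4 cost=27
7. q=(8,7) nearest=1 d=1 new=(8,7) → add node 6 parent=1 cost=7
8. q=(4,41) nearest=5 d=13 new=(4,34) → blocked by [6,10]×[31,35], reject
9. q=(11,40) nearest=5 d=12 new=(11,34) → blocked by [6,10]×[31,35], reject
10. q=(4,35) nearest=5 d=7 new=(4,34) → blocked by [6,10]×[31,35], reject
11. q=(11,12) nearest=1 d=4 new=(11,12) → add node 7 parent=1 cost=10
12. q=(17,25) nearest=4 d=6 new=(17,25) → add node 8 parent=4 cost=30
13. q=(17,35) nearest=4 d=9 new=(17,32) → add node 9 parent=4 cost=30
14. q=(6,16) nearest=2 d=4 new=(6,16) → add node 10 parent=2 cost=16; rewire 8→10 (27<30)
15. q=(11,33) nearest=5 d=5 new=(11,33) → blocked by [6,10]×[31,35], reject
16. q=(18,0) nearest=1 d=10 new=(14,2) → add node 11 parent=1 cost=12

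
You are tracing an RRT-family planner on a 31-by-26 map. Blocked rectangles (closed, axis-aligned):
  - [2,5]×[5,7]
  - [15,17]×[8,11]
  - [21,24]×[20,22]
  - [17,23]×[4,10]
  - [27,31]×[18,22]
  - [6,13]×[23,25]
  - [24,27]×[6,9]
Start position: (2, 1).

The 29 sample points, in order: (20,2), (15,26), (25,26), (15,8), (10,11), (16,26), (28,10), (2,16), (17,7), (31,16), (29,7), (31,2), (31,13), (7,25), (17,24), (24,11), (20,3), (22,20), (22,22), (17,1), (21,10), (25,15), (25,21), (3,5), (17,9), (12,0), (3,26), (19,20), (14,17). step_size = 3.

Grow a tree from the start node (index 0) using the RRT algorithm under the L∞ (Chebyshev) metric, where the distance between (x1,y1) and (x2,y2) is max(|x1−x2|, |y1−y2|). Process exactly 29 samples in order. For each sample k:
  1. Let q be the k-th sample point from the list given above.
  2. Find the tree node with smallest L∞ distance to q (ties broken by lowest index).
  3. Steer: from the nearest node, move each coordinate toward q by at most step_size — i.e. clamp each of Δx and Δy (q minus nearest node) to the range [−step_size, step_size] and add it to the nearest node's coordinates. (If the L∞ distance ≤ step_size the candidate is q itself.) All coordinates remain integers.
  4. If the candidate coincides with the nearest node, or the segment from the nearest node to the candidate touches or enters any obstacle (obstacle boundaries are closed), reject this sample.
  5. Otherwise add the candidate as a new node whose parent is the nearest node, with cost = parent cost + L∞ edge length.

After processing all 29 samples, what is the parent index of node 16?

Parent of node 16: 8

1. q=(20,2) nearest=0 d=18 new=(5,2) → add node 1 parent=0 cost=3
2. q=(15,26) nearest=1 d=24 new=(8,5) → add node 2 parent=1 cost=6
3. q=(25,26) nearest=2 d=21 new=(11,8) → add node 3 parent=2 cost=9
4. q=(15,8) nearest=3 d=4 new=(14,8) → add node 4 parent=3 cost=12
5. q=(10,11) nearest=3 d=3 new=(10,11) → add node 5 parent=3 cost=12
6. q=(16,26) nearest=5 d=15 new=(13,14) → add node 6 parent=5 cost=15
7. q=(28,10) nearest=4 d=14 new=(17,10) → blocked by [15,17]×[8,11], reject
8. q=(2,16) nearest=5 d=8 new=(7,14) → add node 7 parent=5 cost=15
9. q=(17,7) nearest=4 d=3 new=(17,7) → blocked by [17,23]×[4,10], reject
10. q=(31,16) nearest=4 d=17 new=(17,11) → blocked by [15,17]×[8,11], reject
11. q=(29,7) nearest=4 d=15 new=(17,7) → blocked by [17,23]×[4,10], reject
12. q=(31,2) nearest=4 d=17 new=(17,5) → blocked by [17,23]×[4,10], reject
13. q=(31,13) nearest=4 d=17 new=(17,11) → blocked by [15,17]×[8,11], reject
14. q=(7,25) nearest=6 d=11 new=(10,17) → add node 8 parent=6 cost=18
15. q=(17,24) nearest=8 d=7 new=(13,20) → add node 9 parent=8 cost=21
16. q=(24,11) nearest=4 d=10 new=(17,11) → blocked by [15,17]×[8,11], reject
17. q=(20,3) nearest=4 d=6 new=(17,5) → blocked by [17,23]×[4,10], reject
18. q=(22,20) nearest=6 d=9 new=(16,17) → add node 10 parent=6 cost=18
19. q=(22,22) nearest=10 d=6 new=(19,20) → add node 11 parent=10 cost=21
20. q=(17,1) nearest=3 d=7 new=(14,5) → add node 12 parent=3 cost=12
21. q=(21,10) nearest=4 d=7 new=(17,10) → blocked by [15,17]×[8,11], reject
22. q=(25,15) nearest=11 d=6 new=(22,17) → add node 13 parent=11 cost=24
23. q=(25,21) nearest=13 d=4 new=(25,20) → add node 14 parent=13 cost=27
24. q=(3,5) nearest=1 d=3 new=(3,5) → blocked by [2,5]×[5,7], reject
25. q=(17,9) nearest=4 d=3 new=(17,9) → blocked by [15,17]×[8,11], reject
26. q=(12,0) nearest=2 d=5 new=(11,2) → add node 15 parent=2 cost=9
27. q=(3,26) nearest=8 d=9 new=(7,20) → add node 16 parent=8 cost=21
28. q=(19,20) nearest=11 d=0 → coincident, reject
29. q=(14,17) nearest=10 d=2 new=(14,17) → add node 17 parent=10 cost=20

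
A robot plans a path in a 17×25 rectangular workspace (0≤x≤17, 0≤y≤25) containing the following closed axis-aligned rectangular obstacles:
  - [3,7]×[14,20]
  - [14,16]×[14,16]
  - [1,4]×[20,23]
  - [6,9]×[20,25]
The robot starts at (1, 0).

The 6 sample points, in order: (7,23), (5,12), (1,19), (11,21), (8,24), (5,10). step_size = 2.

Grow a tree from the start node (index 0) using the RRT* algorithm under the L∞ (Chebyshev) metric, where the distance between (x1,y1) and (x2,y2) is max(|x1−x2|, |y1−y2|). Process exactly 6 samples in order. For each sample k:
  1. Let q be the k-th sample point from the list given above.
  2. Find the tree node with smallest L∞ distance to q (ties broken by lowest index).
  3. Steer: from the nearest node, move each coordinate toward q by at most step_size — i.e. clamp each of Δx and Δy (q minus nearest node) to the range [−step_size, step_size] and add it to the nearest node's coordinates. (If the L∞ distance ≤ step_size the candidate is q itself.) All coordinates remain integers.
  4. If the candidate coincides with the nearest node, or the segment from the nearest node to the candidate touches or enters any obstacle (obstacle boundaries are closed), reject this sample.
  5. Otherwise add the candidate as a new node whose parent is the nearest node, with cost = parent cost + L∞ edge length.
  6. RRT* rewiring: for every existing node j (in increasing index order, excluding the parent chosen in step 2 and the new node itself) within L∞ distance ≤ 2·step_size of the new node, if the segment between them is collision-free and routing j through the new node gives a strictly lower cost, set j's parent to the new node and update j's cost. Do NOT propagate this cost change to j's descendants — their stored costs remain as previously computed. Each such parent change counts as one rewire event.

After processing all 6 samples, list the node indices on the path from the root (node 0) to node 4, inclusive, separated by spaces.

Path: 0 1 2 3 4

1. q=(7,23) nearest=0 d=23 new=(3,2) → add node 1 parent=0 cost=2
2. q=(5,12) nearest=1 d=10 new=(5,4) → add node 2 parent=1 cost=4
3. q=(1,19) nearest=2 d=15 new=(3,6) → add node 3 parent=2 cost=6
4. q=(11,21) nearest=3 d=15 new=(5,8) → add node 4 parent=3 cost=8
5. q=(8,24) nearest=4 d=16 new=(7,10) → add node 5 parent=4 cost=10
6. q=(5,10) nearest=4 d=2 new=(5,10) → add node 6 parent=4 cost=10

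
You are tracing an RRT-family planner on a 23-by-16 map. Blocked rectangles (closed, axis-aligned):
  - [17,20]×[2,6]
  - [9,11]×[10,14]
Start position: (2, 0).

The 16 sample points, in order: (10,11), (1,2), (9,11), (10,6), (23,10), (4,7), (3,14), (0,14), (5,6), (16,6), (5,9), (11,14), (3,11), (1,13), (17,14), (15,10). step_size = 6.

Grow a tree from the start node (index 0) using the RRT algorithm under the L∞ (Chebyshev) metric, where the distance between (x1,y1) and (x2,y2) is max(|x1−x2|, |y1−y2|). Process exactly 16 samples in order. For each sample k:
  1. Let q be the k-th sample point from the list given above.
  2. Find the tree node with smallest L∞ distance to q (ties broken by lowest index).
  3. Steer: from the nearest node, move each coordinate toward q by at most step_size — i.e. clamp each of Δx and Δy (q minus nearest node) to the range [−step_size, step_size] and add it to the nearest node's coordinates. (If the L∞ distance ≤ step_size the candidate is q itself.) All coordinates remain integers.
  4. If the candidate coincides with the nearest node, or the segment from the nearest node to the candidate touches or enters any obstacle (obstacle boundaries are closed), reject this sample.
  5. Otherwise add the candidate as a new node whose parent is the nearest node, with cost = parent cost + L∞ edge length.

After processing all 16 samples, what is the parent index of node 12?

Parent of node 12: 7

1. q=(10,11) nearest=0 d=11 new=(8,6) → add node 1 parent=0 cost=6
2. q=(1,2) nearest=0 d=2 new=(1,2) → add node 2 parent=0 cost=2
3. q=(9,11) nearest=1 d=5 new=(9,11) → blocked by [9,11]×[10,14], reject
4. q=(10,6) nearest=1 d=2 new=(10,6) → add node 3 parent=1 cost=8
5. q=(23,10) nearest=3 d=13 new=(16,10) → add node 4 parent=3 cost=14
6. q=(4,7) nearest=1 d=4 new=(4,7) → add node 5 parent=1 cost=10
7. q=(3,14) nearest=5 d=7 new=(3,13) → add node 6 parent=5 cost=16
8. q=(0,14) nearest=6 d=3 new=(0,14) → add node 7 parent=6 cost=19
9. q=(5,6) nearest=5 d=1 new=(5,6) → add node 8 parent=5 cost=11
10. q=(16,6) nearest=4 d=4 new=(16,6) → add node 9 parent=4 cost=18
11. q=(5,9) nearest=5 d=2 new=(5,9) → add node 10 parent=5 cost=12
12. q=(11,14) nearest=4 d=5 new=(11,14) → blocked by [9,11]×[10,14], reject
13. q=(3,11) nearest=6 d=2 new=(3,11) → add node 11 parent=6 cost=18
14. q=(1,13) nearest=7 d=1 new=(1,13) → add node 12 parent=7 cost=20
15. q=(17,14) nearest=4 d=4 new=(17,14) → add node 13 parent=4 cost=18
16. q=(15,10) nearest=4 d=1 new=(15,10) → add node 14 parent=4 cost=15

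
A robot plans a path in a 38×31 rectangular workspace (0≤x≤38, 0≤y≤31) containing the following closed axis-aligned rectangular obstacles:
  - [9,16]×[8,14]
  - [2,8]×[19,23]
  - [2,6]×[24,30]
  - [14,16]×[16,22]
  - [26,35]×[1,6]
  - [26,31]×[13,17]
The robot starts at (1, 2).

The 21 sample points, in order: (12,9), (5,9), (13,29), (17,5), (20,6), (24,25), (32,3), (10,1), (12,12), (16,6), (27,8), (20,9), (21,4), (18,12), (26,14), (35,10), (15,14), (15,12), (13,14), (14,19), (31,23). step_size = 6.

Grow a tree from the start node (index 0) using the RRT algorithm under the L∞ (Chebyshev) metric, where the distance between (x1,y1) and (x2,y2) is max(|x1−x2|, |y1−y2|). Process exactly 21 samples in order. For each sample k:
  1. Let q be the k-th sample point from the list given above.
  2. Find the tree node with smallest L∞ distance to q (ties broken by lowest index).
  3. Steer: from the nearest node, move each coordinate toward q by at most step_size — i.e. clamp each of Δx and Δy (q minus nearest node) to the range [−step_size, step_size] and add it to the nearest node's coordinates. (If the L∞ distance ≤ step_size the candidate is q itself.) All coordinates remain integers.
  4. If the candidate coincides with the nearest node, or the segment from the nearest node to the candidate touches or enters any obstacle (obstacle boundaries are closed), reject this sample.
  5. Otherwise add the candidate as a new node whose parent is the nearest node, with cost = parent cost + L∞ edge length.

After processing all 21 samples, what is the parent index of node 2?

Parent of node 2: 1

1. q=(12,9) nearest=0 d=11 new=(7,8) → add node 1 parent=0 cost=6
2. q=(5,9) nearest=1 d=2 new=(5,9) → add node 2 parent=1 cost=8
3. q=(13,29) nearest=2 d=20 new=(11,15) → blocked by [9,16]×[8,14], reject
4. q=(17,5) nearest=1 d=10 new=(13,5) → add node 3 parent=1 cost=12
5. q=(20,6) nearest=3 d=7 new=(19,6) → add node 4 parent=3 cost=18
6. q=(24,25) nearest=1 d=17 new=(13,14) → blocked by [9,16]×[8,14], reject
7. q=(32,3) nearest=4 d=13 new=(25,3) → add node 5 parent=4 cost=24
8. q=(10,1) nearest=3 d=4 new=(10,1) → add node 6 parent=3 cost=16
9. q=(12,12) nearest=1 d=5 new=(12,12) → blocked by [9,16]×[8,14], reject
10. q=(16,6) nearest=3 d=3 new=(16,6) → add node 7 parent=3 cost=15
11. q=(27,8) nearest=5 d=5 new=(27,8) → blocked by [26,35]×[1,6], reject
12. q=(20,9) nearest=4 d=3 new=(20,9) → add node 8 parent=4 cost=21
13. q=(21,4) nearest=4 d=2 new=(21,4) → add node 9 parent=4 cost=20
14. q=(18,12) nearest=8 d=3 new=(18,12) → add node 10 parent=8 cost=24
15. q=(26,14) nearest=8 d=6 new=(26,14) → blocked by [26,31]×[13,17], reject
16. q=(35,10) nearest=5 d=10 new=(31,9) → blocked by [26,35]×[1,6], reject
17. q=(15,14) nearest=10 d=3 new=(15,14) → blocked by [9,16]×[8,14], reject
18. q=(15,12) nearest=10 d=3 new=(15,12) → blocked by [9,16]×[8,14], reject
19. q=(13,14) nearest=10 d=5 new=(13,14) → blocked by [9,16]×[8,14], reject
20. q=(14,19) nearest=10 d=7 new=(14,18) → blocked by [14,16]×[16,22], reject
21. q=(31,23) nearest=10 d=13 new=(24,18) → add node 11 parent=10 cost=30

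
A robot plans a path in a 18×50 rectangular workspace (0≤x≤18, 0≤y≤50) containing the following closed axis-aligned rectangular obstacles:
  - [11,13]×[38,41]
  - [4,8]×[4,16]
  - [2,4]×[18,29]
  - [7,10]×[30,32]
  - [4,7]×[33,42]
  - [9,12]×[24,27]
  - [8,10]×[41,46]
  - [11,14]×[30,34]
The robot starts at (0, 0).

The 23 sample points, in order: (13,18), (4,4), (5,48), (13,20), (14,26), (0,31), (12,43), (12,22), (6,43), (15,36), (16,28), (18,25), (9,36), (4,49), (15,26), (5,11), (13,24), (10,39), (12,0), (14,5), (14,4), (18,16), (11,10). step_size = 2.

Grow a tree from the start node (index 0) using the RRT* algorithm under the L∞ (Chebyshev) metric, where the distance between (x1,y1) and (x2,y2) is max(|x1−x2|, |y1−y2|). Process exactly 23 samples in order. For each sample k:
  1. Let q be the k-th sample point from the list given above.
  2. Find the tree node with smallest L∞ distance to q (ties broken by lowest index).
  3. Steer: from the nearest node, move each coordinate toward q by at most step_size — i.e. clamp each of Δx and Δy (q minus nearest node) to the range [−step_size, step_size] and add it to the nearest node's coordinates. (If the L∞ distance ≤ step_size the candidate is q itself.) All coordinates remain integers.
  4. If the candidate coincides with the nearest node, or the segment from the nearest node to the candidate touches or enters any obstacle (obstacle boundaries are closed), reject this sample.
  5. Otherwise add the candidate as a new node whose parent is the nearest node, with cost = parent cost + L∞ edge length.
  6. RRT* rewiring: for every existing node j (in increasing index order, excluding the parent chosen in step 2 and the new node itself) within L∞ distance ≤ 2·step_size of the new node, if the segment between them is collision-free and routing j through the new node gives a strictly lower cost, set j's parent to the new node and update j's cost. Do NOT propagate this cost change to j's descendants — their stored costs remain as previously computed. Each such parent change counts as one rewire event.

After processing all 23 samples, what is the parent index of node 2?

1. q=(13,18) nearest=0 d=18 new=(2,2) → add node 1 parent=0 cost=2
2. q=(4,4) nearest=1 d=2 new=(4,4) → blocked by [4,8]×[4,16], reject
3. q=(5,48) nearest=1 d=46 new=(4,4) → blocked by [4,8]×[4,16], reject
4. q=(13,20) nearest=1 d=18 new=(4,4) → blocked by [4,8]×[4,16], reject
5. q=(14,26) nearest=1 d=24 new=(4,4) → blocked by [4,8]×[4,16], reject
6. q=(0,31) nearest=1 d=29 new=(0,4) → add node 2 parent=1 cost=4
7. q=(12,43) nearest=2 d=39 new=(2,6) → add node 3 parent=2 cost=6
8. q=(12,22) nearest=3 d=16 new=(4,8) → blocked by [4,8]×[4,16], reject
9. q=(6,43) nearest=3 d=37 new=(4,8) → blocked by [4,8]×[4,16], reject
10. q=(15,36) nearest=3 d=30 new=(4,8) → blocked by [4,8]×[4,16], reject
11. q=(16,28) nearest=3 d=22 new=(4,8) → blocked by [4,8]×[4,16], reject
12. q=(18,25) nearest=3 d=19 new=(4,8) → blocked by [4,8]×[4,16], reject
13. q=(9,36) nearest=3 d=30 new=(4,8) → blocked by [4,8]×[4,16], reject
14. q=(4,49) nearest=3 d=43 new=(4,8) → blocked by [4,8]×[4,16], reject
15. q=(15,26) nearest=3 d=20 new=(4,8) → blocked by [4,8]×[4,16], reject
16. q=(5,11) nearest=3 d=5 new=(4,8) → blocked by [4,8]×[4,16], reject
17. q=(13,24) nearest=3 d=18 new=(4,8) → blocked by [4,8]×[4,16], reject
18. q=(10,39) nearest=3 d=33 new=(4,8) → blocked by [4,8]×[4,16], reject
19. q=(12,0) nearest=1 d=10 new=(4,0) → add node 4 parent=1 cost=4
20. q=(14,5) nearest=4 d=10 new=(6,2) → add node 5 parent=4 cost=6
21. q=(14,4) nearest=5 d=8 new=(8,4) → blocked by [4,8]×[4,16], reject
22. q=(18,16) nearest=5 d=14 new=(8,4) → blocked by [4,8]×[4,16], reject
23. q=(11,10) nearest=5 d=8 new=(8,4) → blocked by [4,8]×[4,16], reject

Parent of node 2: 1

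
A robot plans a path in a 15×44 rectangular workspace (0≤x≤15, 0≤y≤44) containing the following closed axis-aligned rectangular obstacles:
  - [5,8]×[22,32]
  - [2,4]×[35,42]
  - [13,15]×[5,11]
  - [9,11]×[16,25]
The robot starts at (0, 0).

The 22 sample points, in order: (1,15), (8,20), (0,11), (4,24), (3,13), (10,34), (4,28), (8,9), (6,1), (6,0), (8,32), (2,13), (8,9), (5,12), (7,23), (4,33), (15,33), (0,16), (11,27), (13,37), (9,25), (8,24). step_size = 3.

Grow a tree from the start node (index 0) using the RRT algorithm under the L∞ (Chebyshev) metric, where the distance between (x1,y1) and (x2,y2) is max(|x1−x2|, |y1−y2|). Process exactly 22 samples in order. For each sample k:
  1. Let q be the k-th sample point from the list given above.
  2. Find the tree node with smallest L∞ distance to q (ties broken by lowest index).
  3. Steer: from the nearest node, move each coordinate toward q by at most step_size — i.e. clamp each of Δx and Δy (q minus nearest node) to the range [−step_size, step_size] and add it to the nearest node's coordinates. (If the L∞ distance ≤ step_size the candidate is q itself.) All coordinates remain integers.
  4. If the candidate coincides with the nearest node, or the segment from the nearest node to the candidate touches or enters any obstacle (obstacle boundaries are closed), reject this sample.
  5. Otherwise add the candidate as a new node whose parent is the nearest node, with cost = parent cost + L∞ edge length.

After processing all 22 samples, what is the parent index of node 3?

1. q=(1,15) nearest=0 d=15 new=(1,3) → add node 1 parent=0 cost=3
2. q=(8,20) nearest=1 d=17 new=(4,6) → add node 2 parent=1 cost=6
3. q=(0,11) nearest=2 d=5 new=(1,9) → add node 3 parent=2 cost=9
4. q=(4,24) nearest=3 d=15 new=(4,12) → add node 4 parent=3 cost=12
5. q=(3,13) nearest=4 d=1 new=(3,13) → add node 5 parent=4 cost=13
6. q=(10,34) nearest=5 d=21 new=(6,16) → add node 6 parent=5 cost=16
7. q=(4,28) nearest=6 d=12 new=(4,19) → add node 7 parent=6 cost=19
8. q=(8,9) nearest=2 d=4 new=(7,9) → add node 8 parent=2 cost=9
9. q=(6,1) nearest=1 d=5 new=(4,1) → add node 9 parent=1 cost=6
10. q=(6,0) nearest=9 d=2 new=(6,0) → add node 10 parent=9 cost=8
11. q=(8,32) nearest=7 d=13 new=(7,22) → blocked by [5,8]×[22,32], reject
12. q=(2,13) nearest=5 d=1 new=(2,13) → add node 11 parent=5 cost=14
13. q=(8,9) nearest=8 d=1 new=(8,9) → add node 12 parent=8 cost=10
14. q=(5,12) nearest=4 d=1 new=(5,12) → add node 13 parent=4 cost=13
15. q=(7,23) nearest=7 d=4 new=(7,22) → blocked by [5,8]×[22,32], reject
16. q=(4,33) nearest=7 d=14 new=(4,22) → add node 14 parent=7 cost=22
17. q=(15,33) nearest=14 d=11 new=(7,25) → blocked by [5,8]×[22,32], reject
18. q=(0,16) nearest=5 d=3 new=(0,16) → add node 15 parent=5 cost=16
19. q=(11,27) nearest=14 d=7 new=(7,25) → blocked by [5,8]×[22,32], reject
20. q=(13,37) nearest=14 d=15 new=(7,25) → blocked by [5,8]×[22,32], reject
21. q=(9,25) nearest=14 d=5 new=(7,25) → blocked by [5,8]×[22,32], reject
22. q=(8,24) nearest=14 d=4 new=(7,24) → blocked by [5,8]×[22,32], reject

Parent of node 3: 2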